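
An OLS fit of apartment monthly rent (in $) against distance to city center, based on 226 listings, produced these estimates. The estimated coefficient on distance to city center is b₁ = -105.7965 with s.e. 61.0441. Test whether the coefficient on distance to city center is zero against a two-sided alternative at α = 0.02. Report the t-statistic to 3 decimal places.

t = -1.733

H₀: β₁ = 0 vs H₁: β₁ ≠ 0.
t = (b₁ − β₁⁰)/SE = -105.7965 / 61.0441 = -1.733.
df = n − 2 = 226 − 2 = 224.
Two-sided p ≈ 0.0845, which is ≥ 0.02, so fail to reject H₀.
The data do not give significant evidence of an association between distance to city center and apartment monthly rent.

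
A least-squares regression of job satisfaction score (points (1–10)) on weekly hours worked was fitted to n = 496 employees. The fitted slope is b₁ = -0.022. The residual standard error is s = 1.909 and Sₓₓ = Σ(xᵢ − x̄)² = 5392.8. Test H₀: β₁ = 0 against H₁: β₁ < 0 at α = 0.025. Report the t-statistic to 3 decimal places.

t = -0.846

SE(b₁) = s/√Sₓₓ = 1.909/√5392.8 = 0.0259955.
t = -0.022 / 0.0259955 = -0.846.
df = n − 2 = 494.
One-sided p ≈ 0.1989, which is ≥ 0.025, so fail to reject H₀.
The data do not give significant evidence that the true slope on weekly hours worked is negative.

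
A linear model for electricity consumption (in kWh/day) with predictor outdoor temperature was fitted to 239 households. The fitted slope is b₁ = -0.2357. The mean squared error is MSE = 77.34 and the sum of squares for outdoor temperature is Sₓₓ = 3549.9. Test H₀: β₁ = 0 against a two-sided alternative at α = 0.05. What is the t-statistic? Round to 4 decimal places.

t = -1.5969

SE(b₁) = √(MSE/Sₓₓ) = √(77.34/3549.9) = 0.147603.
t = -0.2357 / 0.147603 = -1.5969.
df = n − 2 = 237.
Two-sided p ≈ 0.1116, which is ≥ 0.05, so fail to reject H₀.
The data do not give significant evidence of an association between outdoor temperature and electricity consumption.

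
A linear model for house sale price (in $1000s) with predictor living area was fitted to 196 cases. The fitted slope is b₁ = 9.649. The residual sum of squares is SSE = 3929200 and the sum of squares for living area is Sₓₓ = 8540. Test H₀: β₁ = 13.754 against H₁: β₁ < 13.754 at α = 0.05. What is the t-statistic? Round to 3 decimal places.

MSE = SSE/(n − 2) = 3929200/194 = 20253.6.
SE(b₁) = √(MSE/Sₓₓ) = √(20253.6/8540) = 1.54001.
t = (9.649 − 13.754) / 1.54001 = -2.666.
df = n − 2 = 194.
One-sided p ≈ 0.0042, which is < 0.05, so reject H₀.
There is evidence that the true slope on living area is below 13.754 $1000s per unit.

t = -2.666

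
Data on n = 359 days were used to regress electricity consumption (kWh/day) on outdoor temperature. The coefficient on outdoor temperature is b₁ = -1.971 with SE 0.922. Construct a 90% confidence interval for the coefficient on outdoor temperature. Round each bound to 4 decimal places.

df = n − 2 = 359 − 2 = 357.
t* = t_{0.05, 357} = 1.649133.
Margin = t* × SE = 1.649133 × 0.922 = 1.520501.
CI: -1.971 ± 1.520501 → (-3.4915, -0.4505).
With 90% confidence, each one-unit increase in outdoor temperature is associated with a change of between -3.4915 and -0.4505 kWh/day in electricity consumption.

(-3.4915, -0.4505)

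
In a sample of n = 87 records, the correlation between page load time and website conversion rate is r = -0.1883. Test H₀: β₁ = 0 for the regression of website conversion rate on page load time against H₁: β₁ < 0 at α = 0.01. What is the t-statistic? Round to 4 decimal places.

t = r·√(n − 2)/√(1 − r²) = -0.1883·√85/√0.964543 = -1.7677.
df = n − 2 = 85.
One-sided p ≈ 0.0404, which is ≥ 0.01, so fail to reject H₀.
The data do not give significant evidence of a linear association between page load time and website conversion rate.

t = -1.7677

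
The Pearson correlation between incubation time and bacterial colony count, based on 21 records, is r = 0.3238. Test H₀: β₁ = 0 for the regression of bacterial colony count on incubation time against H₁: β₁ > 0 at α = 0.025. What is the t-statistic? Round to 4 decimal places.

t = 1.4918

t = r·√(n − 2)/√(1 − r²) = 0.3238·√19/√0.895154 = 1.4918.
df = n − 2 = 19.
One-sided p ≈ 0.0761, which is ≥ 0.025, so fail to reject H₀.
The data do not give significant evidence of a linear association between incubation time and bacterial colony count.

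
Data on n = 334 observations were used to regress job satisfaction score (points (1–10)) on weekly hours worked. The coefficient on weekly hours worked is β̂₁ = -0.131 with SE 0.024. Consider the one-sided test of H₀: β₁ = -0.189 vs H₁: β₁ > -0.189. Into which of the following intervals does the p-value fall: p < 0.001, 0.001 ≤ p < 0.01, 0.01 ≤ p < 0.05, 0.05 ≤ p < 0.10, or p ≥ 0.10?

0.001 ≤ p < 0.01

t = (-0.131 − (-0.189)) / 0.024 = 2.417.
df = n − 2 = 334 − 2 = 332.
One-sided p = P(T_{332} > t) ≈ 0.0081.
So 0.001 ≤ p < 0.01.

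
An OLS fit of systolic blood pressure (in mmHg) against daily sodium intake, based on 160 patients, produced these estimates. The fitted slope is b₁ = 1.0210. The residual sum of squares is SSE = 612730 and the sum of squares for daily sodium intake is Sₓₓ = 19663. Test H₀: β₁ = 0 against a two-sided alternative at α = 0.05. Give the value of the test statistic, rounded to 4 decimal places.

t = 2.2990

MSE = SSE/(n − 2) = 612730/158 = 3878.04.
SE(b₁) = √(MSE/Sₓₓ) = √(3878.04/19663) = 0.4441.
t = 1.0210 / 0.4441 = 2.2990.
df = n − 2 = 158.
Two-sided p ≈ 0.0228, which is < 0.05, so reject H₀.
There is evidence that daily sodium intake is associated with systolic blood pressure.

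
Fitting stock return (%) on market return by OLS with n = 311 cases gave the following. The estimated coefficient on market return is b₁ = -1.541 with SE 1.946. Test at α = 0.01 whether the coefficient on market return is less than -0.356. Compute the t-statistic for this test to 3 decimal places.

H₀: β₁ = -0.356 vs H₁: β₁ < -0.356.
t = (b₁ − β₁⁰)/SE = (-1.541 − (-0.356)) / 1.946 = -0.609.
df = n − 2 = 311 − 2 = 309.
One-sided p ≈ 0.2715, which is ≥ 0.01, so fail to reject H₀.
The data do not give significant evidence that the true slope on market return is below -0.356 % per unit.

t = -0.609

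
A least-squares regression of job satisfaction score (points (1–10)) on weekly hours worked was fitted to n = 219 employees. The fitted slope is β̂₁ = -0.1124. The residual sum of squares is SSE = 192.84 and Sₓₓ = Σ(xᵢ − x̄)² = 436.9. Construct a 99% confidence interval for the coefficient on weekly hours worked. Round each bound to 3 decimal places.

MSE = SSE/(n − 2) = 192.84/217 = 0.888664.
SE(β̂₁) = √(MSE/Sₓₓ) = √(0.888664/436.9) = 0.0451001.
df = n − 2 = 217.
t* = t_{0.005, 217} = 2.598675.
Margin = t* × SE = 2.598675 × 0.0451001 = 0.11720.
CI: -0.1124 ± 0.11720 → (-0.230, 0.005).
With 99% confidence, each one-unit increase in weekly hours worked is associated with a change of between -0.230 and 0.005 points (1–10) in job satisfaction score.

(-0.230, 0.005)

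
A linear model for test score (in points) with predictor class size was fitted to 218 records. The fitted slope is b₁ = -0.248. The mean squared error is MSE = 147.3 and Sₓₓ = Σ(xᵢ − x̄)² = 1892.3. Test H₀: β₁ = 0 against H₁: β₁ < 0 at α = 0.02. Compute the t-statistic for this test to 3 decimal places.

t = -0.889

SE(b₁) = √(MSE/Sₓₓ) = √(147.3/1892.3) = 0.279001.
t = -0.248 / 0.279001 = -0.889.
df = n − 2 = 216.
One-sided p ≈ 0.1875, which is ≥ 0.02, so fail to reject H₀.
The data do not give significant evidence that the true slope on class size is negative.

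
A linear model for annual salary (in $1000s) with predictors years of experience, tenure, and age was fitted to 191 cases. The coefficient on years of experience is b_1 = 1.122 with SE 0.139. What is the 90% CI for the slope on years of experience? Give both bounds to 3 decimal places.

(0.892, 1.352)

df = n − k − 1 = 191 − 3 − 1 = 187.
t* = t_{0.05, 187} = 1.653043.
Margin = t* × SE = 1.653043 × 0.139 = 0.22977.
CI: 1.122 ± 0.22977 → (0.892, 1.352).
With 90% confidence, each one-unit increase in years of experience is associated with a change of between 0.892 and 1.352 $1000s in annual salary, holding the other predictors fixed.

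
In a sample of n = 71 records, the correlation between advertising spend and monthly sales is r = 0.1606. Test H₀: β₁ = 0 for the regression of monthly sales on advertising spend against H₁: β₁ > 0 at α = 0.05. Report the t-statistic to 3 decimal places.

t = 1.352

t = r·√(n − 2)/√(1 − r²) = 0.1606·√69/√0.974208 = 1.352.
df = n − 2 = 69.
One-sided p ≈ 0.0905, which is ≥ 0.05, so fail to reject H₀.
The data do not give significant evidence of a linear association between advertising spend and monthly sales.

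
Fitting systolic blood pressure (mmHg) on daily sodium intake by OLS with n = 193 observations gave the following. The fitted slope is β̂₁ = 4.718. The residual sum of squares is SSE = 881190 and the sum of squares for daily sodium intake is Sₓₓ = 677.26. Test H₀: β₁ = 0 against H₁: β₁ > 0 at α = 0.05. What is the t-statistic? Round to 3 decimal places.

t = 1.808

MSE = SSE/(n − 2) = 881190/191 = 4613.56.
SE(β̂₁) = √(MSE/Sₓₓ) = √(4613.56/677.26) = 2.61.
t = 4.718 / 2.61 = 1.808.
df = n − 2 = 191.
One-sided p ≈ 0.0361, which is < 0.05, so reject H₀.
There is evidence that the true slope on daily sodium intake is positive.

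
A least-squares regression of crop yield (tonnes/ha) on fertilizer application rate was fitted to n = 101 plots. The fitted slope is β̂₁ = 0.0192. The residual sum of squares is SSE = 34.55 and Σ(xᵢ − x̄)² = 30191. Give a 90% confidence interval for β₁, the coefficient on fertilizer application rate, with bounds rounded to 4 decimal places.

(0.0136, 0.0248)

MSE = SSE/(n − 2) = 34.55/99 = 0.34899.
SE(β̂₁) = √(MSE/Sₓₓ) = √(0.34899/30191) = 0.00339991.
df = n − 2 = 99.
t* = t_{0.05, 99} = 1.660391.
Margin = t* × SE = 1.660391 × 0.00339991 = 0.005645.
CI: 0.0192 ± 0.005645 → (0.0136, 0.0248).
With 90% confidence, each one-unit increase in fertilizer application rate is associated with a change of between 0.0136 and 0.0248 tonnes/ha in crop yield.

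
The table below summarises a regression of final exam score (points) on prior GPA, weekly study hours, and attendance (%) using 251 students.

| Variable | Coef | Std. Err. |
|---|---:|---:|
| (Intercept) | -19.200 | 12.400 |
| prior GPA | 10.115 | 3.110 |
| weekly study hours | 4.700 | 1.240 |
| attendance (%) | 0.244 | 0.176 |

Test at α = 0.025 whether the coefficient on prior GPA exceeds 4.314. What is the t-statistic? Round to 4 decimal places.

Read off: b = 10.115, SE = 3.110 for prior GPA.
H₀: β₁ = 4.314 vs H₁: β₁ > 4.314.
t = (10.115 − 4.314) / 3.110 = 1.8653.
df = n − k − 1 = 251 − 3 − 1 = 247.
One-sided p ≈ 0.0317, which is ≥ 0.025, so fail to reject H₀.
The data do not give significant evidence that the true slope on prior GPA exceeds 4.314 points per unit, holding the other predictors fixed.

t = 1.8653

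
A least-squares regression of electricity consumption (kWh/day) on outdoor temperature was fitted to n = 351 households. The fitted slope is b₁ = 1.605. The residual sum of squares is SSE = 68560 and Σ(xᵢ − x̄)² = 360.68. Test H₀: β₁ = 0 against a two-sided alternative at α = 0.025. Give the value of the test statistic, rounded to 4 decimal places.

t = 2.1748

MSE = SSE/(n − 2) = 68560/349 = 196.447.
SE(b₁) = √(MSE/Sₓₓ) = √(196.447/360.68) = 0.738009.
t = 1.605 / 0.738009 = 2.1748.
df = n − 2 = 349.
Two-sided p ≈ 0.0303, which is ≥ 0.025, so fail to reject H₀.
The data do not give significant evidence of an association between outdoor temperature and electricity consumption.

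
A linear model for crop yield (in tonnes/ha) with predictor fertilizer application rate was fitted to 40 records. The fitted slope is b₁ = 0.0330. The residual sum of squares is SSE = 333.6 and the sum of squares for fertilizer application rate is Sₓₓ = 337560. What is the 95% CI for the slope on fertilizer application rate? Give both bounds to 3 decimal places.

MSE = SSE/(n − 2) = 333.6/38 = 8.77895.
SE(b₁) = √(MSE/Sₓₓ) = √(8.77895/337560) = 0.00509971.
df = n − 2 = 38.
t* = t_{0.025, 38} = 2.024394.
Margin = t* × SE = 2.024394 × 0.00509971 = 0.01032.
CI: 0.0330 ± 0.01032 → (0.023, 0.043).
With 95% confidence, each one-unit increase in fertilizer application rate is associated with a change of between 0.023 and 0.043 tonnes/ha in crop yield.

(0.023, 0.043)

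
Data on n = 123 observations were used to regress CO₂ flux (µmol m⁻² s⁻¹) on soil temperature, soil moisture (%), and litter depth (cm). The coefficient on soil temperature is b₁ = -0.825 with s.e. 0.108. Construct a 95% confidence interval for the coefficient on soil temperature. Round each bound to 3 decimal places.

(-1.039, -0.611)

df = n − k − 1 = 123 − 3 − 1 = 119.
t* = t_{0.025, 119} = 1.9801.
Margin = t* × SE = 1.9801 × 0.108 = 0.21385.
CI: -0.825 ± 0.21385 → (-1.039, -0.611).
With 95% confidence, each one-unit increase in soil temperature is associated with a change of between -1.039 and -0.611 µmol m⁻² s⁻¹ in CO₂ flux, holding the other predictors fixed.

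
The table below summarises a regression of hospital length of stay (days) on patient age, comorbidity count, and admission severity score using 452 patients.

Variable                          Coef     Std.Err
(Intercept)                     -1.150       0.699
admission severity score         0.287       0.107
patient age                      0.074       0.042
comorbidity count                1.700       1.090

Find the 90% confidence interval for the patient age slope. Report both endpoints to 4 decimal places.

(0.0048, 0.1432)

Read off: b = 0.074, SE = 0.042 for patient age.
df = n − k − 1 = 452 − 3 − 1 = 448.
t* = t_{0.05, 448} = 1.648262.
Margin = t* × SE = 1.648262 × 0.042 = 0.069227.
CI: 0.074 ± 0.069227 → (0.0048, 0.1432).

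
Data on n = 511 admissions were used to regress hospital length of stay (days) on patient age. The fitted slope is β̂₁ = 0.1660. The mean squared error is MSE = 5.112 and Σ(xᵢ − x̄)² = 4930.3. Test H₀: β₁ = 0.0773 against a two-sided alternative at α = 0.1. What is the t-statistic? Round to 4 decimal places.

t = 2.7546

SE(β̂₁) = √(MSE/Sₓₓ) = √(5.112/4930.3) = 0.0322002.
t = (0.1660 − 0.0773) / 0.0322002 = 2.7546.
df = n − 2 = 509.
Two-sided p ≈ 0.0061, which is < 0.1, so reject H₀.
There is evidence that the true slope on patient age differs from 0.0773 days per unit.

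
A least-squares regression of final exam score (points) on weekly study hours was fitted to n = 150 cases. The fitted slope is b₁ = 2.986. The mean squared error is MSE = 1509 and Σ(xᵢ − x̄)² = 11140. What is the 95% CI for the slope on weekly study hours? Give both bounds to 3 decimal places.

(2.259, 3.713)

SE(b₁) = √(MSE/Sₓₓ) = √(1509/11140) = 0.368046.
df = n − 2 = 148.
t* = t_{0.025, 148} = 1.976122.
Margin = t* × SE = 1.976122 × 0.368046 = 0.72730.
CI: 2.986 ± 0.72730 → (2.259, 3.713).
With 95% confidence, each one-unit increase in weekly study hours is associated with a change of between 2.259 and 3.713 points in final exam score.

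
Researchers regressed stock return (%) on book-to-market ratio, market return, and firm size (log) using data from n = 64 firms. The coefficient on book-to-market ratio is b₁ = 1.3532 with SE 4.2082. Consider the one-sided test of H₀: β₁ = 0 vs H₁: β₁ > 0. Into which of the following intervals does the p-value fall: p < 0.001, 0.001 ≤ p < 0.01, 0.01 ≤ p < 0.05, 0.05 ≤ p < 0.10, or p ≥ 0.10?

t = 1.3532 / 4.2082 = 0.322.
df = n − k − 1 = 64 − 3 − 1 = 60.
One-sided p = P(T_{60} > t) ≈ 0.3745.
So p ≥ 0.10.

p ≥ 0.10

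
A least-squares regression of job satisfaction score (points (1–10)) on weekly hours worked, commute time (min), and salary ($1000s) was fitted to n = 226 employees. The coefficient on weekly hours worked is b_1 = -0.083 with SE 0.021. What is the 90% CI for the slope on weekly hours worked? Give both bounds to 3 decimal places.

df = n − k − 1 = 226 − 3 − 1 = 222.
t* = t_{0.05, 222} = 1.651746.
Margin = t* × SE = 1.651746 × 0.021 = 0.03469.
CI: -0.083 ± 0.03469 → (-0.118, -0.048).
With 90% confidence, each one-unit increase in weekly hours worked is associated with a change of between -0.118 and -0.048 points (1–10) in job satisfaction score, holding the other predictors fixed.

(-0.118, -0.048)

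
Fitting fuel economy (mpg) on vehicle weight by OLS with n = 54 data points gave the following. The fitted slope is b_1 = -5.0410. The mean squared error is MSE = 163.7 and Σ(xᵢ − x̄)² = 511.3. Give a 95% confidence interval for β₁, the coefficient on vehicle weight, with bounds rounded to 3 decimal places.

(-6.176, -3.906)

SE(b_1) = √(MSE/Sₓₓ) = √(163.7/511.3) = 0.565831.
df = n − 2 = 52.
t* = t_{0.025, 52} = 2.006647.
Margin = t* × SE = 2.006647 × 0.565831 = 1.13542.
CI: -5.0410 ± 1.13542 → (-6.176, -3.906).
With 95% confidence, each one-unit increase in vehicle weight is associated with a change of between -6.176 and -3.906 mpg in fuel economy.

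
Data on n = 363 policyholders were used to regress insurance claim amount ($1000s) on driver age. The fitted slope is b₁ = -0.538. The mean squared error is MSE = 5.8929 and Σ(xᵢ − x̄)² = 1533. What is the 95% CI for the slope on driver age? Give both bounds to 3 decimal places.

SE(b₁) = √(MSE/Sₓₓ) = √(5.8929/1533) = 0.0620003.
df = n − 2 = 361.
t* = t_{0.025, 361} = 1.966557.
Margin = t* × SE = 1.966557 × 0.0620003 = 0.12193.
CI: -0.538 ± 0.12193 → (-0.660, -0.416).
With 95% confidence, each one-unit increase in driver age is associated with a change of between -0.660 and -0.416 $1000s in insurance claim amount.

(-0.660, -0.416)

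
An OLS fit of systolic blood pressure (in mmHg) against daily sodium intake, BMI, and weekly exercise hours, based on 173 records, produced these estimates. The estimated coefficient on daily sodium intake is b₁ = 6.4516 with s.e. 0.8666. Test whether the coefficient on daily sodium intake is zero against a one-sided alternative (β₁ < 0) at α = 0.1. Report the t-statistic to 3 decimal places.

H₀: β₁ = 0 vs H₁: β₁ < 0.
t = (b₁ − β₁⁰)/SE = 6.4516 / 0.8666 = 7.445.
df = n − k − 1 = 173 − 3 − 1 = 169.
One-sided p ≈ 1.0000, which is ≥ 0.1, so fail to reject H₀.
The data do not give significant evidence that the true slope on daily sodium intake is negative, holding the other predictors fixed.

t = 7.445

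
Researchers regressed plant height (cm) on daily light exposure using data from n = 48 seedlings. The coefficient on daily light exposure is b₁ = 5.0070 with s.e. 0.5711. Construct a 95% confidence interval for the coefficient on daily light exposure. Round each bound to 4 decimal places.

df = n − 2 = 48 − 2 = 46.
t* = t_{0.025, 46} = 2.012896.
Margin = t* × SE = 2.012896 × 0.5711 = 1.149565.
CI: 5.0070 ± 1.149565 → (3.8574, 6.1566).
With 95% confidence, each one-unit increase in daily light exposure is associated with a change of between 3.8574 and 6.1566 cm in plant height.

(3.8574, 6.1566)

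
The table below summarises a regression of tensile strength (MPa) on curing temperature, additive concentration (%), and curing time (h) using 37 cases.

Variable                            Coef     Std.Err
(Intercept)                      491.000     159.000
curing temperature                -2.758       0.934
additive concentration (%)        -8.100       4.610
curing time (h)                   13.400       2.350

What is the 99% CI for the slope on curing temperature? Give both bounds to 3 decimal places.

(-5.311, -0.205)

Read off: b = -2.758, SE = 0.934 for curing temperature.
df = n − k − 1 = 37 − 3 − 1 = 33.
t* = t_{0.005, 33} = 2.733277.
Margin = t* × SE = 2.733277 × 0.934 = 2.55288.
CI: -2.758 ± 2.55288 → (-5.311, -0.205).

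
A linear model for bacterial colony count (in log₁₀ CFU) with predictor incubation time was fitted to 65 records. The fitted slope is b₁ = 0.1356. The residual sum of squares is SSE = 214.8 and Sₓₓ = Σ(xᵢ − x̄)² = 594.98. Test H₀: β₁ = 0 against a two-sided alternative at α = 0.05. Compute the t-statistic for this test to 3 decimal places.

MSE = SSE/(n − 2) = 214.8/63 = 3.40952.
SE(b₁) = √(MSE/Sₓₓ) = √(3.40952/594.98) = 0.0757.
t = 0.1356 / 0.0757 = 1.791.
df = n − 2 = 63.
Two-sided p ≈ 0.0781, which is ≥ 0.05, so fail to reject H₀.
The data do not give significant evidence of an association between incubation time and bacterial colony count.

t = 1.791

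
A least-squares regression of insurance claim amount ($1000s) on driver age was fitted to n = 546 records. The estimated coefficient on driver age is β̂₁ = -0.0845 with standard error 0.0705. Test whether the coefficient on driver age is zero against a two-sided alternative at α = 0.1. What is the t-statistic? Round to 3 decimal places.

H₀: β₁ = 0 vs H₁: β₁ ≠ 0.
t = (β̂₁ − β₁⁰)/SE = -0.0845 / 0.0705 = -1.199.
df = n − 2 = 546 − 2 = 544.
Two-sided p ≈ 0.2312, which is ≥ 0.1, so fail to reject H₀.
The data do not give significant evidence of an association between driver age and insurance claim amount.

t = -1.199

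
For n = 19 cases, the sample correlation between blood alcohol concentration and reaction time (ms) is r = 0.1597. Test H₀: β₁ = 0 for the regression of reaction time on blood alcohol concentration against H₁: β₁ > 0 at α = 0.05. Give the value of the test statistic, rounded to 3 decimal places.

t = r·√(n − 2)/√(1 − r²) = 0.1597·√17/√0.974496 = 0.667.
df = n − 2 = 17.
One-sided p ≈ 0.2569, which is ≥ 0.05, so fail to reject H₀.
The data do not give significant evidence of a linear association between blood alcohol concentration and reaction time.

t = 0.667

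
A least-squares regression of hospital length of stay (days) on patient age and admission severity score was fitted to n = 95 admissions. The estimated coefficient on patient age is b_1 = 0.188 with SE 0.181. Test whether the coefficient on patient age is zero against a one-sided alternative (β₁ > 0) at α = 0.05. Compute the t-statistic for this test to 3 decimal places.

t = 1.039

H₀: β₁ = 0 vs H₁: β₁ > 0.
t = (b_1 − β₁⁰)/SE = 0.188 / 0.181 = 1.039.
df = n − k − 1 = 95 − 2 − 1 = 92.
One-sided p ≈ 0.1508, which is ≥ 0.05, so fail to reject H₀.
The data do not give significant evidence that the true slope on patient age is positive, holding the other predictors fixed.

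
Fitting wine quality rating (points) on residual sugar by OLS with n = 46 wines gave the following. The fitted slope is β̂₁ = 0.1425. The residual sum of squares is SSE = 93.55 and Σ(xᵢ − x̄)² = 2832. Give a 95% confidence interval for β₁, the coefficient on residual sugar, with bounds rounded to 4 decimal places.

MSE = SSE/(n − 2) = 93.55/44 = 2.12614.
SE(β̂₁) = √(MSE/Sₓₓ) = √(2.12614/2832) = 0.0273999.
df = n − 2 = 44.
t* = t_{0.025, 44} = 2.015368.
Margin = t* × SE = 2.015368 × 0.0273999 = 0.055221.
CI: 0.1425 ± 0.055221 → (0.0873, 0.1977).
With 95% confidence, each one-unit increase in residual sugar is associated with a change of between 0.0873 and 0.1977 points in wine quality rating.

(0.0873, 0.1977)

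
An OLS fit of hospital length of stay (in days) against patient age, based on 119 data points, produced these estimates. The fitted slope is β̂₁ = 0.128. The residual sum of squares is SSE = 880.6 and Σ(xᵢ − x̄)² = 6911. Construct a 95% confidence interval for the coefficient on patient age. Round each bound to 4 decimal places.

MSE = SSE/(n − 2) = 880.6/117 = 7.5265.
SE(β̂₁) = √(MSE/Sₓₓ) = √(7.5265/6911) = 0.0330009.
df = n − 2 = 117.
t* = t_{0.025, 117} = 1.980448.
Margin = t* × SE = 1.980448 × 0.0330009 = 0.065357.
CI: 0.128 ± 0.065357 → (0.0626, 0.1934).
With 95% confidence, each one-unit increase in patient age is associated with a change of between 0.0626 and 0.1934 days in hospital length of stay.

(0.0626, 0.1934)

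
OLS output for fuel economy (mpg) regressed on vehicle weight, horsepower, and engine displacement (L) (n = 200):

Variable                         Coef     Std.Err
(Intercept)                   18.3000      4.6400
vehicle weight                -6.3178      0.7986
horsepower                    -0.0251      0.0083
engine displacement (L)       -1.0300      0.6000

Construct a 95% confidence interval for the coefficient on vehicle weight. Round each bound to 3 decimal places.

Read off: b = -6.3178, SE = 0.7986 for vehicle weight.
df = n − k − 1 = 200 − 3 − 1 = 196.
t* = t_{0.025, 196} = 1.972141.
Margin = t* × SE = 1.972141 × 0.7986 = 1.57495.
CI: -6.3178 ± 1.57495 → (-7.893, -4.743).

(-7.893, -4.743)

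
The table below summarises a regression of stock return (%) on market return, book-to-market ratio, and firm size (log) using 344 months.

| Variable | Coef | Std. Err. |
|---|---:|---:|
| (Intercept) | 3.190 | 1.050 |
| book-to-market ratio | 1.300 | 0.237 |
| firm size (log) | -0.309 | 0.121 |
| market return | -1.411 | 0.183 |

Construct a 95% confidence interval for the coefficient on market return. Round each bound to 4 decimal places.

Read off: b = -1.411, SE = 0.183 for market return.
df = n − k − 1 = 344 − 3 − 1 = 340.
t* = t_{0.025, 340} = 1.966966.
Margin = t* × SE = 1.966966 × 0.183 = 0.359955.
CI: -1.411 ± 0.359955 → (-1.7710, -1.0510).

(-1.7710, -1.0510)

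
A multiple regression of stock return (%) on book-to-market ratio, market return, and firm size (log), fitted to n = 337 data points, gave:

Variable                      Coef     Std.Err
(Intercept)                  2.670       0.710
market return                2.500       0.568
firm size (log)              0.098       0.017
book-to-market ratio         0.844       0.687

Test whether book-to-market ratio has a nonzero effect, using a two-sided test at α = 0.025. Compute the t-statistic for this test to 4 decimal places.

t = 1.2285

Read off: b = 0.844, SE = 0.687 for book-to-market ratio.
H₀: β₁ = 0 vs H₁: β₁ ≠ 0.
t = 0.844 / 0.687 = 1.2285.
df = n − k − 1 = 337 − 3 − 1 = 333.
Two-sided p ≈ 0.2201, which is ≥ 0.025, so fail to reject H₀.
The data do not give significant evidence of an association between book-to-market ratio and stock return, after adjusting for the other predictors.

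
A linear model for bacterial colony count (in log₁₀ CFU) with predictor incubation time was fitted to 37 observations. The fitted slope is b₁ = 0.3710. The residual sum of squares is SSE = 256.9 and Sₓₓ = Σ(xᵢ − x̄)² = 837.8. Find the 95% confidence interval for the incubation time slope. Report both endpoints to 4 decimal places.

MSE = SSE/(n − 2) = 256.9/35 = 7.34.
SE(b₁) = √(MSE/Sₓₓ) = √(7.34/837.8) = 0.0936004.
df = n − 2 = 35.
t* = t_{0.025, 35} = 2.030108.
Margin = t* × SE = 2.030108 × 0.0936004 = 0.190019.
CI: 0.3710 ± 0.190019 → (0.1810, 0.5610).
With 95% confidence, each one-unit increase in incubation time is associated with a change of between 0.1810 and 0.5610 log₁₀ CFU in bacterial colony count.

(0.1810, 0.5610)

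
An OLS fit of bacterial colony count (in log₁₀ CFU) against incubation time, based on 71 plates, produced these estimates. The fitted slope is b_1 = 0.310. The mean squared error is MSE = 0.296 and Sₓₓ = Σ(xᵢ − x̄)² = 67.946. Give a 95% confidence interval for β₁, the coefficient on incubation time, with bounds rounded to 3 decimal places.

SE(b_1) = √(MSE/Sₓₓ) = √(0.296/67.946) = 0.066003.
df = n − 2 = 69.
t* = t_{0.025, 69} = 1.994945.
Margin = t* × SE = 1.994945 × 0.066003 = 0.13167.
CI: 0.310 ± 0.13167 → (0.178, 0.442).
With 95% confidence, each one-unit increase in incubation time is associated with a change of between 0.178 and 0.442 log₁₀ CFU in bacterial colony count.

(0.178, 0.442)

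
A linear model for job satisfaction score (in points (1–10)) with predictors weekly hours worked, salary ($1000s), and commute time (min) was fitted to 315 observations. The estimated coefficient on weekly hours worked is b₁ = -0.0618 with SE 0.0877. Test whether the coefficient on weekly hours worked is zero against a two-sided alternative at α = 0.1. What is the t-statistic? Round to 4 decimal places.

H₀: β₁ = 0 vs H₁: β₁ ≠ 0.
t = (b₁ − β₁⁰)/SE = -0.0618 / 0.0877 = -0.7047.
df = n − k − 1 = 315 − 3 − 1 = 311.
Two-sided p ≈ 0.4815, which is ≥ 0.1, so fail to reject H₀.
The data do not give significant evidence of an association between weekly hours worked and job satisfaction score, after adjusting for the other predictors.

t = -0.7047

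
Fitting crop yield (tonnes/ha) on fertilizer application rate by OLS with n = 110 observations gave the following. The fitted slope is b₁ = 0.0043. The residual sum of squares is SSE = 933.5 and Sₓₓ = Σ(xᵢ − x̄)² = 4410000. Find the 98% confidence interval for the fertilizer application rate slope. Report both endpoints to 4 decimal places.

(0.0010, 0.0076)

MSE = SSE/(n − 2) = 933.5/108 = 8.64352.
SE(b₁) = √(MSE/Sₓₓ) = √(8.64352/4410000) = 0.00139999.
df = n − 2 = 108.
t* = t_{0.01, 108} = 2.361372.
Margin = t* × SE = 2.361372 × 0.00139999 = 0.003306.
CI: 0.0043 ± 0.003306 → (0.0010, 0.0076).
With 98% confidence, each one-unit increase in fertilizer application rate is associated with a change of between 0.0010 and 0.0076 tonnes/ha in crop yield.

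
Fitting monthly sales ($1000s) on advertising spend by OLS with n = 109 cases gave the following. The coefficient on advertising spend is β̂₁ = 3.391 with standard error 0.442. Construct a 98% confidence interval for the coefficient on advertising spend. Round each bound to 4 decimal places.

df = n − 2 = 109 − 2 = 107.
t* = t_{0.01, 107} = 2.361704.
Margin = t* × SE = 2.361704 × 0.442 = 1.043873.
CI: 3.391 ± 1.043873 → (2.3471, 4.4349).
With 98% confidence, each one-unit increase in advertising spend is associated with a change of between 2.3471 and 4.4349 $1000s in monthly sales.

(2.3471, 4.4349)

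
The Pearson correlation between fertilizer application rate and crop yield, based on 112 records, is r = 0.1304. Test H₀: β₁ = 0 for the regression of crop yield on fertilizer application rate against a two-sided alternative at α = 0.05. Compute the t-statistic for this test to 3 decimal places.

t = r·√(n − 2)/√(1 − r²) = 0.1304·√110/√0.982996 = 1.379.
df = n − 2 = 110.
Two-sided p ≈ 0.1706, which is ≥ 0.05, so fail to reject H₀.
The data do not give significant evidence of a linear association between fertilizer application rate and crop yield.

t = 1.379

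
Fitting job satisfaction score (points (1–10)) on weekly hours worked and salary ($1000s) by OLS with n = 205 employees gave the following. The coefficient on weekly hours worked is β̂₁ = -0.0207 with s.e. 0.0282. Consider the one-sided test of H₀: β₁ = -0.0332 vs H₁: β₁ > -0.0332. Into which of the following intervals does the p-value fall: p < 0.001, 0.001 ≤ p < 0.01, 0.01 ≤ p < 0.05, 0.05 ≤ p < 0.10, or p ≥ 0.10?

t = (-0.0207 − (-0.0332)) / 0.0282 = 0.443.
df = n − k − 1 = 205 − 2 − 1 = 202.
One-sided p = P(T_{202} > t) ≈ 0.3290.
So p ≥ 0.10.

p ≥ 0.10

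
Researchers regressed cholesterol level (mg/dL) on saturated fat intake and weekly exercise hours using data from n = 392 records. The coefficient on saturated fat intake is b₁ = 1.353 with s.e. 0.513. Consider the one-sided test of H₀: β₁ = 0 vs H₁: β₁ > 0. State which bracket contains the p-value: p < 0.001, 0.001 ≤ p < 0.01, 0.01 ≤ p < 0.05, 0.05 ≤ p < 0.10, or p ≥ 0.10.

0.001 ≤ p < 0.01

t = 1.353 / 0.513 = 2.637.
df = n − k − 1 = 392 − 2 − 1 = 389.
One-sided p = P(T_{389} > t) ≈ 0.0043.
So 0.001 ≤ p < 0.01.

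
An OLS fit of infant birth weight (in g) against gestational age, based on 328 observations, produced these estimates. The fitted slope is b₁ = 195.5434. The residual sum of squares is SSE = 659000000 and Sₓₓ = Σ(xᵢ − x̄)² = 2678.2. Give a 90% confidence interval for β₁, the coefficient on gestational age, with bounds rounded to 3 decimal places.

(150.225, 240.862)

MSE = SSE/(n − 2) = 659000000/326 = 2.02147e+06.
SE(b₁) = √(MSE/Sₓₓ) = √(2.02147e+06/2678.2) = 27.4734.
df = n − 2 = 326.
t* = t_{0.05, 326} = 1.649541.
Margin = t* × SE = 1.649541 × 27.4734 = 45.31850.
CI: 195.5434 ± 45.31850 → (150.225, 240.862).
With 90% confidence, each one-unit increase in gestational age is associated with a change of between 150.225 and 240.862 g in infant birth weight.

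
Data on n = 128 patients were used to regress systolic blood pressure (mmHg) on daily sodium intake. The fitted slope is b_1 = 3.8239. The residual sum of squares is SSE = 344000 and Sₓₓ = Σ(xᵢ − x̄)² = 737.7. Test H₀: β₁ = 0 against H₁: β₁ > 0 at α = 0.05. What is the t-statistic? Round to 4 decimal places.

t = 1.9877

MSE = SSE/(n − 2) = 344000/126 = 2730.16.
SE(b_1) = √(MSE/Sₓₓ) = √(2730.16/737.7) = 1.92377.
t = 3.8239 / 1.92377 = 1.9877.
df = n − 2 = 126.
One-sided p ≈ 0.0245, which is < 0.05, so reject H₀.
There is evidence that the true slope on daily sodium intake is positive.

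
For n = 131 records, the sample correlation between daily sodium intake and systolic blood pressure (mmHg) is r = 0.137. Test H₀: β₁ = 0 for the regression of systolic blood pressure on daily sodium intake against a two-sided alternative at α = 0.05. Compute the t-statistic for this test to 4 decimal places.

t = r·√(n − 2)/√(1 − r²) = 0.137·√129/√0.981231 = 1.5708.
df = n − 2 = 129.
Two-sided p ≈ 0.1187, which is ≥ 0.05, so fail to reject H₀.
The data do not give significant evidence of a linear association between daily sodium intake and systolic blood pressure.

t = 1.5708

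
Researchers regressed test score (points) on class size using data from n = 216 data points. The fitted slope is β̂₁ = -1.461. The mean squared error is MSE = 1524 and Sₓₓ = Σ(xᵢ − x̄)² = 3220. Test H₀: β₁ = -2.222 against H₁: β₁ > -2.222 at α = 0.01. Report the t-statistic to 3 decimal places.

SE(β̂₁) = √(MSE/Sₓₓ) = √(1524/3220) = 0.687962.
t = (-1.461 − (-2.222)) / 0.687962 = 1.106.
df = n − 2 = 214.
One-sided p ≈ 0.1349, which is ≥ 0.01, so fail to reject H₀.
The data do not give significant evidence that the true slope on class size exceeds -2.222 points per unit.

t = 1.106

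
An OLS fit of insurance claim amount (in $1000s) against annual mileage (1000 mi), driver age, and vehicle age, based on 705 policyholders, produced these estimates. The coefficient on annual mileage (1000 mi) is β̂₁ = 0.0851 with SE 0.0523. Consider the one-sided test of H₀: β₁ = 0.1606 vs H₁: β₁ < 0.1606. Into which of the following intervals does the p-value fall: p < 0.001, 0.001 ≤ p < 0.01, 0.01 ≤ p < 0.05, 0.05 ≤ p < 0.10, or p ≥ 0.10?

0.05 ≤ p < 0.10

t = (0.0851 − 0.1606) / 0.0523 = -1.444.
df = n − k − 1 = 705 − 3 − 1 = 701.
One-sided p = P(T_{701} < t) ≈ 0.0746.
So 0.05 ≤ p < 0.10.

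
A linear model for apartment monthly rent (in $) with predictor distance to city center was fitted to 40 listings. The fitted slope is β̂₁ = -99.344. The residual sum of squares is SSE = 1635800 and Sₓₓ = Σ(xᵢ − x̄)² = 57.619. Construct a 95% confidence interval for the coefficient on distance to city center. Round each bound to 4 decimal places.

MSE = SSE/(n − 2) = 1635800/38 = 43047.4.
SE(β̂₁) = √(MSE/Sₓₓ) = √(43047.4/57.619) = 27.3332.
df = n − 2 = 38.
t* = t_{0.025, 38} = 2.024394.
Margin = t* × SE = 2.024394 × 27.3332 = 55.333166.
CI: -99.344 ± 55.333166 → (-154.6772, -44.0108).
With 95% confidence, each one-unit increase in distance to city center is associated with a change of between -154.6772 and -44.0108 $ in apartment monthly rent.

(-154.6772, -44.0108)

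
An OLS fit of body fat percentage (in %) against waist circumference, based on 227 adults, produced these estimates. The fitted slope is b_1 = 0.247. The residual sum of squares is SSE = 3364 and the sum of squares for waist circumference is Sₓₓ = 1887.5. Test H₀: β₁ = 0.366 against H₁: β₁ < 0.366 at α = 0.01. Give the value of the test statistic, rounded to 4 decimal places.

MSE = SSE/(n − 2) = 3364/225 = 14.9511.
SE(b_1) = √(MSE/Sₓₓ) = √(14.9511/1887.5) = 0.0890007.
t = (0.247 − 0.366) / 0.0890007 = -1.3371.
df = n − 2 = 225.
One-sided p ≈ 0.0913, which is ≥ 0.01, so fail to reject H₀.
The data do not give significant evidence that the true slope on waist circumference is below 0.366 % per unit.

t = -1.3371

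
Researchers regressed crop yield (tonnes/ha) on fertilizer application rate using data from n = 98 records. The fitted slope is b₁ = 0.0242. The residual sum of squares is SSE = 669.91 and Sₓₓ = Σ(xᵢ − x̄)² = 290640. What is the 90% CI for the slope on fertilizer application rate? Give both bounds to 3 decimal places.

MSE = SSE/(n − 2) = 669.91/96 = 6.97823.
SE(b₁) = √(MSE/Sₓₓ) = √(6.97823/290640) = 0.00489999.
df = n − 2 = 96.
t* = t_{0.05, 96} = 1.660881.
Margin = t* × SE = 1.660881 × 0.00489999 = 0.00814.
CI: 0.0242 ± 0.00814 → (0.016, 0.032).
With 90% confidence, each one-unit increase in fertilizer application rate is associated with a change of between 0.016 and 0.032 tonnes/ha in crop yield.

(0.016, 0.032)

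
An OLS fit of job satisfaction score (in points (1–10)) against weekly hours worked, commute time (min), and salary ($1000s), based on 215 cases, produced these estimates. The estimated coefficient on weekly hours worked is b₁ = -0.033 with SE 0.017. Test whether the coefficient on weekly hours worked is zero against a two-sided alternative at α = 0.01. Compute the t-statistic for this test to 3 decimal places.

H₀: β₁ = 0 vs H₁: β₁ ≠ 0.
t = (b₁ − β₁⁰)/SE = -0.033 / 0.017 = -1.941.
df = n − k − 1 = 215 − 3 − 1 = 211.
Two-sided p ≈ 0.0536, which is ≥ 0.01, so fail to reject H₀.
The data do not give significant evidence of an association between weekly hours worked and job satisfaction score, after adjusting for the other predictors.

t = -1.941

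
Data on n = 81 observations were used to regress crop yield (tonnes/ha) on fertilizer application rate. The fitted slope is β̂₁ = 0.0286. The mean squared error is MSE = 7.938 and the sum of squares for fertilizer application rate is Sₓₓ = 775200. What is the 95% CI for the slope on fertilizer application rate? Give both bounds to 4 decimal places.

SE(β̂₁) = √(MSE/Sₓₓ) = √(7.938/775200) = 0.00319999.
df = n − 2 = 79.
t* = t_{0.025, 79} = 1.99045.
Margin = t* × SE = 1.99045 × 0.00319999 = 0.006369.
CI: 0.0286 ± 0.006369 → (0.0222, 0.0350).
With 95% confidence, each one-unit increase in fertilizer application rate is associated with a change of between 0.0222 and 0.0350 tonnes/ha in crop yield.

(0.0222, 0.0350)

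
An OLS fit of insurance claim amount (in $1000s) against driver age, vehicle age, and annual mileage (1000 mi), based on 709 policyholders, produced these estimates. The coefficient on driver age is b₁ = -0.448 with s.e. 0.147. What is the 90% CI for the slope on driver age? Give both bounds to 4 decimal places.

df = n − k − 1 = 709 − 3 − 1 = 705.
t* = t_{0.05, 705} = 1.647018.
Margin = t* × SE = 1.647018 × 0.147 = 0.242112.
CI: -0.448 ± 0.242112 → (-0.6901, -0.2059).
With 90% confidence, each one-unit increase in driver age is associated with a change of between -0.6901 and -0.2059 $1000s in insurance claim amount, holding the other predictors fixed.

(-0.6901, -0.2059)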